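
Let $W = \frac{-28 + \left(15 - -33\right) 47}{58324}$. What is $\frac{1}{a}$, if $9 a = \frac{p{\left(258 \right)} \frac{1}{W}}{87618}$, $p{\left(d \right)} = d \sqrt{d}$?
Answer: $\frac{24401613 \sqrt{258}}{53920538} \approx 7.269$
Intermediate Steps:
$p{\left(d \right)} = d^{\frac{3}{2}}$
$W = \frac{557}{14581}$ ($W = \left(-28 + \left(15 + 33\right) 47\right) \frac{1}{58324} = \left(-28 + 48 \cdot 47\right) \frac{1}{58324} = \left(-28 + 2256\right) \frac{1}{58324} = 2228 \cdot \frac{1}{58324} = \frac{557}{14581} \approx 0.0382$)
$a = \frac{626983 \sqrt{258}}{73204839}$ ($a = \frac{\frac{258^{\frac{3}{2}}}{\frac{557}{14581}} \cdot \frac{1}{87618}}{9} = \frac{258 \sqrt{258} \cdot \frac{14581}{557} \cdot \frac{1}{87618}}{9} = \frac{\frac{3761898 \sqrt{258}}{557} \cdot \frac{1}{87618}}{9} = \frac{\frac{626983}{8133871} \sqrt{258}}{9} = \frac{626983 \sqrt{258}}{73204839} \approx 0.13757$)
$\frac{1}{a} = \frac{1}{\frac{626983}{73204839} \sqrt{258}} = \frac{24401613 \sqrt{258}}{53920538}$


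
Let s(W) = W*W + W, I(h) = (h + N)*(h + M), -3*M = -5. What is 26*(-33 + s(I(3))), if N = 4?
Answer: 249626/9 ≈ 27736.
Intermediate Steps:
M = 5/3 (M = -⅓*(-5) = 5/3 ≈ 1.6667)
I(h) = (4 + h)*(5/3 + h) (I(h) = (h + 4)*(h + 5/3) = (4 + h)*(5/3 + h))
s(W) = W + W² (s(W) = W² + W = W + W²)
26*(-33 + s(I(3))) = 26*(-33 + (20/3 + 3² + (17/3)*3)*(1 + (20/3 + 3² + (17/3)*3))) = 26*(-33 + (20/3 + 9 + 17)*(1 + (20/3 + 9 + 17))) = 26*(-33 + 98*(1 + 98/3)/3) = 26*(-33 + (98/3)*(101/3)) = 26*(-33 + 9898/9) = 26*(9601/9) = 249626/9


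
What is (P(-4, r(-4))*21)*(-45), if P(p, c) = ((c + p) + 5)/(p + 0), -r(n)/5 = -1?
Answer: 2835/2 ≈ 1417.5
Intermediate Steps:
r(n) = 5 (r(n) = -5*(-1) = 5)
P(p, c) = (5 + c + p)/p
(P(-4, r(-4))*21)*(-45) = (((5 + 5 - 4)/(-4))*21)*(-45) = (-1/4*6*21)*(-45) = -3/2*21*(-45) = -63/2*(-45) = 2835/2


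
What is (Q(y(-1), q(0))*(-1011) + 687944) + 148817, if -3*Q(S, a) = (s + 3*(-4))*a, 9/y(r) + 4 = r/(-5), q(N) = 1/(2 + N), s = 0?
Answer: 834739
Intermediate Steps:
y(r) = 9/(-4 - r/5) (y(r) = 9/(-4 + r/(-5)) = 9/(-4 + r*(-⅕)) = 9/(-4 - r/5))
Q(S, a) = 4*a (Q(S, a) = -(0 + 3*(-4))*a/3 = -(0 - 12)*a/3 = -(-4)*a = 4*a)
(Q(y(-1), q(0))*(-1011) + 687944) + 148817 = ((4/(2 + 0))*(-1011) + 687944) + 148817 = ((4/2)*(-1011) + 687944) + 148817 = ((4*(½))*(-1011) + 687944) + 148817 = (2*(-1011) + 687944) + 148817 = (-2022 + 687944) + 148817 = 685922 + 148817 = 834739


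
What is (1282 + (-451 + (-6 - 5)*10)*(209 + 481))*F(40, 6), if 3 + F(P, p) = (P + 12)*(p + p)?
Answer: -239586768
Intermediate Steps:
F(P, p) = -3 + 2*p*(12 + P) (F(P, p) = -3 + (P + 12)*(p + p) = -3 + (12 + P)*(2*p) = -3 + 2*p*(12 + P))
(1282 + (-451 + (-6 - 5)*10)*(209 + 481))*F(40, 6) = (1282 + (-451 + (-6 - 5)*10)*(209 + 481))*(-3 + 24*6 + 2*40*6) = (1282 + (-451 - 11*10)*690)*(-3 + 144 + 480) = (1282 + (-451 - 110)*690)*621 = (1282 - 561*690)*621 = (1282 - 387090)*621 = -385808*621 = -239586768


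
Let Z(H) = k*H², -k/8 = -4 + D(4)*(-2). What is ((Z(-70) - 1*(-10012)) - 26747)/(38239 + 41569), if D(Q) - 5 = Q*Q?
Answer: 1786465/79808 ≈ 22.385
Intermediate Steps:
D(Q) = 5 + Q² (D(Q) = 5 + Q*Q = 5 + Q²)
k = 368 (k = -8*(-4 + (5 + 4²)*(-2)) = -8*(-4 + (5 + 16)*(-2)) = -8*(-4 + 21*(-2)) = -8*(-4 - 42) = -8*(-46) = 368)
Z(H) = 368*H²
((Z(-70) - 1*(-10012)) - 26747)/(38239 + 41569) = ((368*(-70)² - 1*(-10012)) - 26747)/(38239 + 41569) = ((368*4900 + 10012) - 26747)/79808 = ((1803200 + 10012) - 26747)*(1/79808) = (1813212 - 26747)*(1/79808) = 1786465*(1/79808) = 1786465/79808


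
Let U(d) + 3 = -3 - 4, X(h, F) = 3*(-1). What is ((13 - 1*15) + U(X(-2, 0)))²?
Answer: 144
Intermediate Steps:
X(h, F) = -3
U(d) = -10 (U(d) = -3 + (-3 - 4) = -3 - 7 = -10)
((13 - 1*15) + U(X(-2, 0)))² = ((13 - 1*15) - 10)² = ((13 - 15) - 10)² = (-2 - 10)² = (-12)² = 144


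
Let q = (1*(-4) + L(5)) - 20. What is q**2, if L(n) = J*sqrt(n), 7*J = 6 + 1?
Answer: (24 - sqrt(5))**2 ≈ 473.67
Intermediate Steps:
J = 1 (J = (6 + 1)/7 = (1/7)*7 = 1)
L(n) = sqrt(n) (L(n) = 1*sqrt(n) = sqrt(n))
q = -24 + sqrt(5) (q = (1*(-4) + sqrt(5)) - 20 = (-4 + sqrt(5)) - 20 = -24 + sqrt(5) ≈ -21.764)
q**2 = (-24 + sqrt(5))**2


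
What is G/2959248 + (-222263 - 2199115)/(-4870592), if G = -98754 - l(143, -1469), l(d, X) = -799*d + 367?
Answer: 226224352633/450415301088 ≈ 0.50226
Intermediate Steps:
l(d, X) = 367 - 799*d
G = 15136 (G = -98754 - (367 - 799*143) = -98754 - (367 - 114257) = -98754 - 1*(-113890) = -98754 + 113890 = 15136)
G/2959248 + (-222263 - 2199115)/(-4870592) = 15136/2959248 + (-222263 - 2199115)/(-4870592) = 15136*(1/2959248) - 2421378*(-1/4870592) = 946/184953 + 1210689/2435296 = 226224352633/450415301088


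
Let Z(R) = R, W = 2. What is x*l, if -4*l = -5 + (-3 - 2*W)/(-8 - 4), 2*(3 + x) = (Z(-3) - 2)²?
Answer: 1007/96 ≈ 10.490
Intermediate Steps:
x = 19/2 (x = -3 + (-3 - 2)²/2 = -3 + (½)*(-5)² = -3 + (½)*25 = -3 + 25/2 = 19/2 ≈ 9.5000)
l = 53/48 (l = -(-5 + (-3 - 2*2)/(-8 - 4))/4 = -(-5 + (-3 - 4)/(-12))/4 = -(-5 - 1/12*(-7))/4 = -(-5 + 7/12)/4 = -¼*(-53/12) = 53/48 ≈ 1.1042)
x*l = (19/2)*(53/48) = 1007/96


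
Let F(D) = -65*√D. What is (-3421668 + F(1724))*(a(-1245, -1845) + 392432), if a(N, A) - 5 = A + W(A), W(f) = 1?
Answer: -1336479569124 - 50777090*√431 ≈ -1.3375e+12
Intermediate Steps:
a(N, A) = 6 + A (a(N, A) = 5 + (A + 1) = 5 + (1 + A) = 6 + A)
(-3421668 + F(1724))*(a(-1245, -1845) + 392432) = (-3421668 - 130*√431)*((6 - 1845) + 392432) = (-3421668 - 130*√431)*(-1839 + 392432) = (-3421668 - 130*√431)*390593 = -1336479569124 - 50777090*√431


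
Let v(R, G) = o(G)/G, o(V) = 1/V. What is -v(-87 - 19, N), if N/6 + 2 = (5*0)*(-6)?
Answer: -1/144 ≈ -0.0069444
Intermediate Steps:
N = -12 (N = -12 + 6*((5*0)*(-6)) = -12 + 6*(0*(-6)) = -12 + 6*0 = -12 + 0 = -12)
v(R, G) = G⁻² (v(R, G) = 1/(G*G) = G⁻²)
-v(-87 - 19, N) = -1/(-12)² = -1*1/144 = -1/144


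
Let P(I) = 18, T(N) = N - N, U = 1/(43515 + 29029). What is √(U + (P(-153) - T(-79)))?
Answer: √5920465462/18136 ≈ 4.2426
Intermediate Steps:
U = 1/72544 ≈ 1.3785e-5
T(N) = 0
√(U + (P(-153) - T(-79))) = √(1/72544 + (18 - 1*0)) = √(1/72544 + (18 + 0)) = √(1/72544 + 18) = √(1305793/72544) = √5920465462/18136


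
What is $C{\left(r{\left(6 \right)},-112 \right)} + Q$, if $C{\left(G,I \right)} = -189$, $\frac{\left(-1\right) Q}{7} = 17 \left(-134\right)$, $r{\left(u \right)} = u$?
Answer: $15757$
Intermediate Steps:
$Q = 15946$ ($Q = - 7 \cdot 17 \left(-134\right) = \left(-7\right) \left(-2278\right) = 15946$)
$C{\left(r{\left(6 \right)},-112 \right)} + Q = -189 + 15946 = 15757$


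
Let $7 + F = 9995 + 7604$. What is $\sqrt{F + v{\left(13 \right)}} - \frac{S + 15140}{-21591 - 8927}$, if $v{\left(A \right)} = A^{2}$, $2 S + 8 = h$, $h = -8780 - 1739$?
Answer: $\frac{19753}{61036} + \sqrt{17761} \approx 133.59$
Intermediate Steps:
$h = -10519$ ($h = -8780 - 1739 = -10519$)
$S = - \frac{10527}{2}$ ($S = -4 + \frac{1}{2} \left(-10519\right) = -4 - \frac{10519}{2} = - \frac{10527}{2} \approx -5263.5$)
$F = 17592$ ($F = -7 + \left(9995 + 7604\right) = -7 + 17599 = 17592$)
$\sqrt{F + v{\left(13 \right)}} - \frac{S + 15140}{-21591 - 8927} = \sqrt{17592 + 13^{2}} - \frac{- \frac{10527}{2} + 15140}{-21591 - 8927} = \sqrt{17592 + 169} - \frac{19753}{2 \left(-30518\right)} = \sqrt{17761} - \frac{19753}{2} \left(- \frac{1}{30518}\right) = \sqrt{17761} - - \frac{19753}{61036} = \sqrt{17761} + \frac{19753}{61036} = \frac{19753}{61036} + \sqrt{17761}$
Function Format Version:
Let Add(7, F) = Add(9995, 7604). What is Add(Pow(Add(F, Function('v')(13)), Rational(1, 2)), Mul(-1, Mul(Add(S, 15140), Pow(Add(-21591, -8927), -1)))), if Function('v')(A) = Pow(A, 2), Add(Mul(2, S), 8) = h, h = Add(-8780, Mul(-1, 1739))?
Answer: Add(Rational(19753, 61036), Pow(17761, Rational(1, 2))) ≈ 133.59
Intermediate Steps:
h = -10519 (h = Add(-8780, -1739) = -10519)
S = Rational(-10527, 2) (S = Add(-4, Mul(Rational(1, 2), -10519)) = Add(-4, Rational(-10519, 2)) = Rational(-10527, 2) ≈ -5263.5)
F = 17592 (F = Add(-7, Add(9995, 7604)) = Add(-7, 17599) = 17592)
Add(Pow(Add(F, Function('v')(13)), Rational(1, 2)), Mul(-1, Mul(Add(S, 15140), Pow(Add(-21591, -8927), -1)))) = Add(Pow(Add(17592, Pow(13, 2)), Rational(1, 2)), Mul(-1, Mul(Add(Rational(-10527, 2), 15140), Pow(Add(-21591, -8927), -1)))) = Add(Pow(Add(17592, 169), Rational(1, 2)), Mul(-1, Mul(Rational(19753, 2), Pow(-30518, -1)))) = Add(Pow(17761, Rational(1, 2)), Mul(-1, Mul(Rational(19753, 2), Rational(-1, 30518)))) = Add(Pow(17761, Rational(1, 2)), Mul(-1, Rational(-19753, 61036))) = Add(Pow(17761, Rational(1, 2)), Rational(19753, 61036)) = Add(Rational(19753, 61036), Pow(17761, Rational(1, 2)))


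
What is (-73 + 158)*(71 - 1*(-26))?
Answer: 8245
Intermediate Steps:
(-73 + 158)*(71 - 1*(-26)) = 85*(71 + 26) = 85*97 = 8245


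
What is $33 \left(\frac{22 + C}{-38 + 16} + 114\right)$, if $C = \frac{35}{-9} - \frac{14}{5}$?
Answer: $\frac{112171}{30} \approx 3739.0$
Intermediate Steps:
$C = - \frac{301}{45}$ ($C = 35 \left(- \frac{1}{9}\right) - \frac{14}{5} = - \frac{35}{9} - \frac{14}{5} = - \frac{301}{45} \approx -6.6889$)
$33 \left(\frac{22 + C}{-38 + 16} + 114\right) = 33 \left(\frac{22 - \frac{301}{45}}{-38 + 16} + 114\right) = 33 \left(\frac{689}{45 \left(-22\right)} + 114\right) = 33 \left(\frac{689}{45} \left(- \frac{1}{22}\right) + 114\right) = 33 \left(- \frac{689}{990} + 114\right) = 33 \cdot \frac{112171}{990} = \frac{112171}{30}$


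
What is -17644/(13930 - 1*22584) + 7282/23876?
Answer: 121071643/51655726 ≈ 2.3438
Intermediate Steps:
-17644/(13930 - 1*22584) + 7282/23876 = -17644/(13930 - 22584) + 7282*(1/23876) = -17644/(-8654) + 3641/11938 = -17644*(-1/8654) + 3641/11938 = 8822/4327 + 3641/11938 = 121071643/51655726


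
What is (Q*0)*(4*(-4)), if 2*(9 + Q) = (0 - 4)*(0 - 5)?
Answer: 0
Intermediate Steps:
Q = 1 (Q = -9 + ((0 - 4)*(0 - 5))/2 = -9 + (-4*(-5))/2 = -9 + (1/2)*20 = -9 + 10 = 1)
(Q*0)*(4*(-4)) = (1*0)*(4*(-4)) = 0*(-16) = 0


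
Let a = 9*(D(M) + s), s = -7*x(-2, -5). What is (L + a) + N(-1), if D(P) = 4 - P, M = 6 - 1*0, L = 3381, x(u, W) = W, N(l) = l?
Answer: 3677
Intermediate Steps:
M = 6 (M = 6 + 0 = 6)
s = 35 (s = -7*(-5) = 35)
a = 297 (a = 9*((4 - 1*6) + 35) = 9*((4 - 6) + 35) = 9*(-2 + 35) = 9*33 = 297)
(L + a) + N(-1) = (3381 + 297) - 1 = 3678 - 1 = 3677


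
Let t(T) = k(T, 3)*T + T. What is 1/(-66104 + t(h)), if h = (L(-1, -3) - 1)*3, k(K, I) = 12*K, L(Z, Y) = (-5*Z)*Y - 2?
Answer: -1/31166 ≈ -3.2086e-5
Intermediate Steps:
L(Z, Y) = -2 - 5*Y*Z (L(Z, Y) = -5*Y*Z - 2 = -2 - 5*Y*Z)
h = -54 (h = ((-2 - 5*(-3)*(-1)) - 1)*3 = ((-2 - 15) - 1)*3 = (-17 - 1)*3 = -18*3 = -54)
t(T) = T + 12*T² (t(T) = (12*T)*T + T = 12*T² + T = T + 12*T²)
1/(-66104 + t(h)) = 1/(-66104 - 54*(1 + 12*(-54))) = 1/(-66104 - 54*(1 - 648)) = 1/(-66104 - 54*(-647)) = 1/(-66104 + 34938) = 1/(-31166) = -1/31166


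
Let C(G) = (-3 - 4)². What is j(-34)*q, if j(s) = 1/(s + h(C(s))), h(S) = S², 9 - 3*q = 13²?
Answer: -160/7101 ≈ -0.022532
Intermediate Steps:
C(G) = 49 (C(G) = (-7)² = 49)
q = -160/3 (q = 3 - ⅓*13² = 3 - ⅓*169 = 3 - 169/3 = -160/3 ≈ -53.333)
j(s) = 1/(2401 + s) (j(s) = 1/(s + 49²) = 1/(s + 2401) = 1/(2401 + s))
j(-34)*q = -160/3/(2401 - 34) = -160/3/2367 = (1/2367)*(-160/3) = -160/7101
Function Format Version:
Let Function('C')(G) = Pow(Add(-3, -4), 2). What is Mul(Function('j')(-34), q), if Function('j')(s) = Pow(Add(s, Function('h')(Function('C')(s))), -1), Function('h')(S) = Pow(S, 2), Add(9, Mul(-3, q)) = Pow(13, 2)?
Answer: Rational(-160, 7101) ≈ -0.022532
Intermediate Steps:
Function('C')(G) = 49 (Function('C')(G) = Pow(-7, 2) = 49)
q = Rational(-160, 3) (q = Add(3, Mul(Rational(-1, 3), Pow(13, 2))) = Add(3, Mul(Rational(-1, 3), 169)) = Add(3, Rational(-169, 3)) = Rational(-160, 3) ≈ -53.333)
Function('j')(s) = Pow(Add(2401, s), -1) (Function('j')(s) = Pow(Add(s, Pow(49, 2)), -1) = Pow(Add(s, 2401), -1) = Pow(Add(2401, s), -1))
Mul(Function('j')(-34), q) = Mul(Pow(Add(2401, -34), -1), Rational(-160, 3)) = Mul(Pow(2367, -1), Rational(-160, 3)) = Mul(Rational(1, 2367), Rational(-160, 3)) = Rational(-160, 7101)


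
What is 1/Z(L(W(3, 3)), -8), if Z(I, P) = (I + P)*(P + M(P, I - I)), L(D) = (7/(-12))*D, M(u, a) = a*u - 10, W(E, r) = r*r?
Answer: 2/477 ≈ 0.0041929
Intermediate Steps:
W(E, r) = r**2
M(u, a) = -10 + a*u
L(D) = -7*D/12 (L(D) = (7*(-1/12))*D = -7*D/12)
Z(I, P) = (-10 + P)*(I + P) (Z(I, P) = (I + P)*(P + (-10 + (I - I)*P)) = (I + P)*(P + (-10 + 0*P)) = (I + P)*(P + (-10 + 0)) = (I + P)*(P - 10) = (I + P)*(-10 + P) = (-10 + P)*(I + P))
1/Z(L(W(3, 3)), -8) = 1/((-8)**2 - (-35)*3**2/6 - 10*(-8) - 7/12*3**2*(-8)) = 1/(64 - (-35)*9/6 + 80 - 7/12*9*(-8)) = 1/(64 - 10*(-21/4) + 80 - 21/4*(-8)) = 1/(64 + 105/2 + 80 + 42) = 1/(477/2) = 2/477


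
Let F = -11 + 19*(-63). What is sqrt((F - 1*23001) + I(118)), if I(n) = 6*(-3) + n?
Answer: I*sqrt(24109) ≈ 155.27*I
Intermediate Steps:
F = -1208 (F = -11 - 1197 = -1208)
I(n) = -18 + n
sqrt((F - 1*23001) + I(118)) = sqrt((-1208 - 1*23001) + (-18 + 118)) = sqrt((-1208 - 23001) + 100) = sqrt(-24209 + 100) = sqrt(-24109) = I*sqrt(24109)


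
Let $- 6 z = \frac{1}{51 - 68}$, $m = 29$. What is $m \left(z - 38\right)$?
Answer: $- \frac{112375}{102} \approx -1101.7$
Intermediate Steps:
$z = \frac{1}{102}$ ($z = - \frac{1}{6 \left(51 - 68\right)} = - \frac{1}{6 \left(-17\right)} = \left(- \frac{1}{6}\right) \left(- \frac{1}{17}\right) = \frac{1}{102} \approx 0.0098039$)
$m \left(z - 38\right) = 29 \left(\frac{1}{102} - 38\right) = 29 \left(- \frac{3875}{102}\right) = - \frac{112375}{102}$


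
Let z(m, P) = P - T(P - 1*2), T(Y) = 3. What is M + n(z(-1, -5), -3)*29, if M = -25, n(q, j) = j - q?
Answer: 120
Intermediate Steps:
z(m, P) = -3 + P (z(m, P) = P - 1*3 = P - 3 = -3 + P)
M + n(z(-1, -5), -3)*29 = -25 + (-3 - (-3 - 5))*29 = -25 + (-3 - 1*(-8))*29 = -25 + (-3 + 8)*29 = -25 + 5*29 = -25 + 145 = 120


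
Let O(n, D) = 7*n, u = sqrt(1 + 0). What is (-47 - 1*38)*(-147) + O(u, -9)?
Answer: 12502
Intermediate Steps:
u = 1 (u = sqrt(1) = 1)
(-47 - 1*38)*(-147) + O(u, -9) = (-47 - 1*38)*(-147) + 7*1 = (-47 - 38)*(-147) + 7 = -85*(-147) + 7 = 12495 + 7 = 12502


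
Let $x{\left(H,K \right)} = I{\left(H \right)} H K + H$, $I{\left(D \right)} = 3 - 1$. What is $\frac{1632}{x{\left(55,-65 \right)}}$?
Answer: $- \frac{544}{2365} \approx -0.23002$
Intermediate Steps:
$I{\left(D \right)} = 2$
$x{\left(H,K \right)} = H + 2 H K$ ($x{\left(H,K \right)} = 2 H K + H = H + 2 H K$)
$\frac{1632}{x{\left(55,-65 \right)}} = \frac{1632}{55 \left(1 + 2 \left(-65\right)\right)} = \frac{1632}{55 \left(1 - 130\right)} = \frac{1632}{55 \left(-129\right)} = \frac{1632}{-7095} = 1632 \left(- \frac{1}{7095}\right) = - \frac{544}{2365}$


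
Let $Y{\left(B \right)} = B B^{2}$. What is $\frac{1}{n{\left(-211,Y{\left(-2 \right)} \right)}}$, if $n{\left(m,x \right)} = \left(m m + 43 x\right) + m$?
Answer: $\frac{1}{43966} \approx 2.2745 \cdot 10^{-5}$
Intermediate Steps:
$Y{\left(B \right)} = B^{3}$
$n{\left(m,x \right)} = m + m^{2} + 43 x$ ($n{\left(m,x \right)} = \left(m^{2} + 43 x\right) + m = m + m^{2} + 43 x$)
$\frac{1}{n{\left(-211,Y{\left(-2 \right)} \right)}} = \frac{1}{-211 + \left(-211\right)^{2} + 43 \left(-2\right)^{3}} = \frac{1}{-211 + 44521 + 43 \left(-8\right)} = \frac{1}{-211 + 44521 - 344} = \frac{1}{43966}$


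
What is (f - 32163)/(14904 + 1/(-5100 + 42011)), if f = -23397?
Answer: -410155032/110024309 ≈ -3.7279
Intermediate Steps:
(f - 32163)/(14904 + 1/(-5100 + 42011)) = (-23397 - 32163)/(14904 + 1/(-5100 + 42011)) = -55560/(14904 + 1/36911) = -55560/550121545/36911 = -55560*36911/550121545 = -410155032/110024309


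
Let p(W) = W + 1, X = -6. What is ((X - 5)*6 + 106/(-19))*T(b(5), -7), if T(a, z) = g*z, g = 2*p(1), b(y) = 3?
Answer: 38080/19 ≈ 2004.2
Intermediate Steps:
p(W) = 1 + W
g = 4 (g = 2*(1 + 1) = 2*2 = 4)
T(a, z) = 4*z
((X - 5)*6 + 106/(-19))*T(b(5), -7) = ((-6 - 5)*6 + 106/(-19))*(4*(-7)) = (-11*6 + 106*(-1/19))*(-28) = (-66 - 106/19)*(-28) = -1360/19*(-28) = 38080/19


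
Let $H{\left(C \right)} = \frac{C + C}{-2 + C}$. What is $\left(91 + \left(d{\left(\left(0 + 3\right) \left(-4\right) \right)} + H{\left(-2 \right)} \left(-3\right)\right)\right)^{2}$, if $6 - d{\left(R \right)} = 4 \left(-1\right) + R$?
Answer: $12100$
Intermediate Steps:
$d{\left(R \right)} = 10 - R$ ($d{\left(R \right)} = 6 - \left(4 \left(-1\right) + R\right) = 6 - \left(-4 + R\right) = 10 - R$)
$H{\left(C \right)} = \frac{2 C}{-2 + C}$
$\left(91 + \left(d{\left(\left(0 + 3\right) \left(-4\right) \right)} + H{\left(-2 \right)} \left(-3\right)\right)\right)^{2} = \left(91 - \left(-10 + \left(0 + 3\right) \left(-4\right) - 2 \left(-2\right) \frac{1}{-2 - 2} \left(-3\right)\right)\right)^{2} = \left(91 - \left(-10 - 12 - 2 \left(-2\right) \frac{1}{-4} \left(-3\right)\right)\right)^{2} = \left(91 + \left(\left(10 - -12\right) + 2 \left(-2\right) \left(- \frac{1}{4}\right) \left(-3\right)\right)\right)^{2} = \left(91 + \left(\left(10 + 12\right) + 1 \left(-3\right)\right)\right)^{2} = \left(91 + \left(22 - 3\right)\right)^{2} = \left(91 + 19\right)^{2} = 110^{2} = 12100$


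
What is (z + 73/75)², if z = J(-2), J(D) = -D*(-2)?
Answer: 51529/5625 ≈ 9.1607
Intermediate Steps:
J(D) = 2*D
z = -4 (z = 2*(-2) = -4)
(z + 73/75)² = (-4 + 73/75)² = (-227/75)² = 51529/5625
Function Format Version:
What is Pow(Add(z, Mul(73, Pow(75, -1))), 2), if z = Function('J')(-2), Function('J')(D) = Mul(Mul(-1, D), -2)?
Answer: Rational(51529, 5625) ≈ 9.1607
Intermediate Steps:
Function('J')(D) = Mul(2, D)
z = -4 (z = Mul(2, -2) = -4)
Pow(Add(z, Mul(73, Pow(75, -1))), 2) = Pow(Add(-4, Mul(73, Pow(75, -1))), 2) = Pow(Add(-4, Mul(73, Rational(1, 75))), 2) = Pow(Add(-4, Rational(73, 75)), 2) = Pow(Rational(-227, 75), 2) = Rational(51529, 5625)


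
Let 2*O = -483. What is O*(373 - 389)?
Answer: 3864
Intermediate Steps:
O = -483/2 (O = (½)*(-483) = -483/2 ≈ -241.50)
O*(373 - 389) = -483*(373 - 389)/2 = -483/2*(-16) = 3864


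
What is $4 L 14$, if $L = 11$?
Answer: $616$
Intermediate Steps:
$4 L 14 = 4 \cdot 11 \cdot 14 = 44 \cdot 14 = 616$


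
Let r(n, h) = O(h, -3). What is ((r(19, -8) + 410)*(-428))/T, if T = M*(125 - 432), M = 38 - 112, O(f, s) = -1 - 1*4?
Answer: -86670/11359 ≈ -7.6301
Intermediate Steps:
O(f, s) = -5 (O(f, s) = -1 - 4 = -5)
r(n, h) = -5
M = -74
T = 22718 (T = -74*(125 - 432) = -74*(-307) = 22718)
((r(19, -8) + 410)*(-428))/T = ((-5 + 410)*(-428))/22718 = (405*(-428))*(1/22718) = -173340*1/22718 = -86670/11359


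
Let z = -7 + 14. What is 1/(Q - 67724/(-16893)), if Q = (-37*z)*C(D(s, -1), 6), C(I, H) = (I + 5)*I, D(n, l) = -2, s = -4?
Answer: 16893/26319446 ≈ 0.00064185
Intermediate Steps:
C(I, H) = I*(5 + I) (C(I, H) = (5 + I)*I = I*(5 + I))
z = 7
Q = 1554 (Q = (-37*7)*(-2*(5 - 2)) = -(-518)*3 = -259*(-6) = 1554)
1/(Q - 67724/(-16893)) = 1/(1554 - 67724/(-16893)) = 1/(1554 - 67724*(-1/16893)) = 1/(1554 + 67724/16893) = 1/(26319446/16893) = 16893/26319446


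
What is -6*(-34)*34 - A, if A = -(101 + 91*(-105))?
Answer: -2518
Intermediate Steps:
A = 9454 (A = -(101 - 9555) = -1*(-9454) = 9454)
-6*(-34)*34 - A = -6*(-34)*34 - 1*9454 = 204*34 - 9454 = 6936 - 9454 = -2518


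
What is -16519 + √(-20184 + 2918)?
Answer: -16519 + I*√17266 ≈ -16519.0 + 131.4*I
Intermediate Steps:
-16519 + √(-20184 + 2918) = -16519 + √(-17266) = -16519 + I*√17266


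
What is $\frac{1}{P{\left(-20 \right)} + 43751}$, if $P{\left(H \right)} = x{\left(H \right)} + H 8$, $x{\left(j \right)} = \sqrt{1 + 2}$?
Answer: $\frac{43591}{1900175278} - \frac{\sqrt{3}}{1900175278} \approx 2.294 \cdot 10^{-5}$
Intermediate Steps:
$x{\left(j \right)} = \sqrt{3}$
$P{\left(H \right)} = \sqrt{3} + 8 H$ ($P{\left(H \right)} = \sqrt{3} + H 8 = \sqrt{3} + 8 H$)
$\frac{1}{P{\left(-20 \right)} + 43751} = \frac{1}{\left(\sqrt{3} + 8 \left(-20\right)\right) + 43751} = \frac{1}{\left(\sqrt{3} - 160\right) + 43751} = \frac{1}{\left(-160 + \sqrt{3}\right) + 43751} = \frac{1}{43591 + \sqrt{3}}$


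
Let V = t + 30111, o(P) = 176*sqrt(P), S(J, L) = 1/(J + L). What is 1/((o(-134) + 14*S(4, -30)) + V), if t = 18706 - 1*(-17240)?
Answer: 5581771/369062782626 - 7436*I*sqrt(134)/184531391313 ≈ 1.5124e-5 - 4.6647e-7*I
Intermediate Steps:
t = 35946 (t = 18706 + 17240 = 35946)
V = 66057 (V = 35946 + 30111 = 66057)
1/((o(-134) + 14*S(4, -30)) + V) = 1/((176*sqrt(-134) + 14/(4 - 30)) + 66057) = 1/((176*(I*sqrt(134)) + 14/(-26)) + 66057) = 1/((176*I*sqrt(134) + 14*(-1/26)) + 66057) = 1/((176*I*sqrt(134) - 7/13) + 66057) = 1/((-7/13 + 176*I*sqrt(134)) + 66057) = 1/(858734/13 + 176*I*sqrt(134))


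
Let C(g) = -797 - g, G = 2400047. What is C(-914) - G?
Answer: -2399930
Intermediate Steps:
C(-914) - G = (-797 - 1*(-914)) - 1*2400047 = (-797 + 914) - 2400047 = 117 - 2400047 = -2399930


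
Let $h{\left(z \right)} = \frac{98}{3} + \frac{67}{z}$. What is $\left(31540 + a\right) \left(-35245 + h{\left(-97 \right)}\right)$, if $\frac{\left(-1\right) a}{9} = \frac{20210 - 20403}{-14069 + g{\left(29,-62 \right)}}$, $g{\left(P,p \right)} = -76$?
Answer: $- \frac{304767044316358}{274413} \approx -1.1106 \cdot 10^{9}$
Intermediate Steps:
$h{\left(z \right)} = \frac{98}{3} + \frac{67}{z}$ ($h{\left(z \right)} = 98 \cdot \frac{1}{3} + \frac{67}{z} = \frac{98}{3} + \frac{67}{z}$)
$a = - \frac{579}{4715}$ ($a = - 9 \frac{20210 - 20403}{-14069 - 76} = - 9 \left(- \frac{193}{-14145}\right) = - 9 \left(\left(-193\right) \left(- \frac{1}{14145}\right)\right) = \left(-9\right) \frac{193}{14145} = - \frac{579}{4715} \approx -0.1228$)
$\left(31540 + a\right) \left(-35245 + h{\left(-97 \right)}\right) = \left(31540 - \frac{579}{4715}\right) \left(-35245 + \left(\frac{98}{3} + \frac{67}{-97}\right)\right) = \frac{148710521 \left(-35245 + \left(\frac{98}{3} + 67 \left(- \frac{1}{97}\right)\right)\right)}{4715} = \frac{148710521 \left(-35245 + \left(\frac{98}{3} - \frac{67}{97}\right)\right)}{4715} = \frac{148710521 \left(-35245 + \frac{9305}{291}\right)}{4715} = \frac{148710521}{4715} \left(- \frac{10246990}{291}\right) = - \frac{304767044316358}{274413}$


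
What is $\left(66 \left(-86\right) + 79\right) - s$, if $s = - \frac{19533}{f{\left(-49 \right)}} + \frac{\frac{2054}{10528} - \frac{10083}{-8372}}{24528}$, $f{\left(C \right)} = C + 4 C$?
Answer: $- \frac{1095764404072201}{193027511040} \approx -5676.7$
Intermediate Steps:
$f{\left(C \right)} = 5 C$
$s = \frac{15389424781321}{193027511040}$ ($s = - \frac{19533}{5 \left(-49\right)} + \frac{\frac{2054}{10528} - \frac{10083}{-8372}}{24528} = - \frac{19533}{-245} + \left(2054 \cdot \frac{1}{10528} - - \frac{10083}{8372}\right) \frac{1}{24528} = \left(-19533\right) \left(- \frac{1}{245}\right) + \left(\frac{1027}{5264} + \frac{10083}{8372}\right) \frac{1}{24528} = \frac{19533}{245} + \frac{2202677}{1573936} \cdot \frac{1}{24528} = \frac{19533}{245} + \frac{2202677}{38605502208} = \frac{15389424781321}{193027511040} \approx 79.727$)
$\left(66 \left(-86\right) + 79\right) - s = \left(66 \left(-86\right) + 79\right) - \frac{15389424781321}{193027511040} = \left(-5676 + 79\right) - \frac{15389424781321}{193027511040} = -5597 - \frac{15389424781321}{193027511040} = - \frac{1095764404072201}{193027511040}$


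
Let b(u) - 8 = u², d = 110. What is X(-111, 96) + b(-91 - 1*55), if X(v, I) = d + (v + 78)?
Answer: 21401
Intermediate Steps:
X(v, I) = 188 + v (X(v, I) = 110 + (v + 78) = 110 + (78 + v) = 188 + v)
b(u) = 8 + u²
X(-111, 96) + b(-91 - 1*55) = (188 - 111) + (8 + (-91 - 1*55)²) = 77 + (8 + (-91 - 55)²) = 77 + (8 + (-146)²) = 77 + (8 + 21316) = 77 + 21324 = 21401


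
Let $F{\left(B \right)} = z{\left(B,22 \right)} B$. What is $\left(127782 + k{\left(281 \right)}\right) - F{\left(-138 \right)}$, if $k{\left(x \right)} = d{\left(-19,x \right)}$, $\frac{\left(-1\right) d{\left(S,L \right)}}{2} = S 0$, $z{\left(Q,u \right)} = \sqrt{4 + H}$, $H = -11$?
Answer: $127782 + 138 i \sqrt{7} \approx 1.2778 \cdot 10^{5} + 365.11 i$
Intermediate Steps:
$z{\left(Q,u \right)} = i \sqrt{7}$ ($z{\left(Q,u \right)} = \sqrt{4 - 11} = \sqrt{-7} = i \sqrt{7}$)
$F{\left(B \right)} = i B \sqrt{7}$ ($F{\left(B \right)} = i \sqrt{7} B = i B \sqrt{7}$)
$d{\left(S,L \right)} = 0$ ($d{\left(S,L \right)} = - 2 S 0 = \left(-2\right) 0 = 0$)
$k{\left(x \right)} = 0$
$\left(127782 + k{\left(281 \right)}\right) - F{\left(-138 \right)} = \left(127782 + 0\right) - i \left(-138\right) \sqrt{7} = 127782 - - 138 i \sqrt{7} = 127782 + 138 i \sqrt{7}$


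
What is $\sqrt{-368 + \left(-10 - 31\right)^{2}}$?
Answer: $\sqrt{1313} \approx 36.235$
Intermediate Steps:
$\sqrt{-368 + \left(-10 - 31\right)^{2}} = \sqrt{-368 + \left(-41\right)^{2}} = \sqrt{-368 + 1681} = \sqrt{1313}$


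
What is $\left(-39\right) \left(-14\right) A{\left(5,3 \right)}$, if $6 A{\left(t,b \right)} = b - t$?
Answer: $-182$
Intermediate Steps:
$A{\left(t,b \right)} = - \frac{t}{6} + \frac{b}{6}$ ($A{\left(t,b \right)} = \frac{b - t}{6} = - \frac{t}{6} + \frac{b}{6}$)
$\left(-39\right) \left(-14\right) A{\left(5,3 \right)} = \left(-39\right) \left(-14\right) \left(\left(- \frac{1}{6}\right) 5 + \frac{1}{6} \cdot 3\right) = 546 \left(- \frac{5}{6} + \frac{1}{2}\right) = 546 \left(- \frac{1}{3}\right) = -182$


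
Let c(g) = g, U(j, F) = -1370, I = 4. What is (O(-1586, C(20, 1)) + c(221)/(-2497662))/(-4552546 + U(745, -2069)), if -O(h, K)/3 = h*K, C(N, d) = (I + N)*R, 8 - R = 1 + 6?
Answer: -285213018883/11374142944392 ≈ -0.025076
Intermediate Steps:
R = 1 (R = 8 - (1 + 6) = 8 - 1*7 = 8 - 7 = 1)
C(N, d) = 4 + N (C(N, d) = (4 + N)*1 = 4 + N)
O(h, K) = -3*K*h (O(h, K) = -3*h*K = -3*K*h)
(O(-1586, C(20, 1)) + c(221)/(-2497662))/(-4552546 + U(745, -2069)) = (-3*(4 + 20)*(-1586) + 221/(-2497662))/(-4552546 - 1370) = (-3*24*(-1586) + 221*(-1/2497662))/(-4553916) = (114192 - 221/2497662)*(-1/4553916) = (285213018883/2497662)*(-1/4553916) = -285213018883/11374142944392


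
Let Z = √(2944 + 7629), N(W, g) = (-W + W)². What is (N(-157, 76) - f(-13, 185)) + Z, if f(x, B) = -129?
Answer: 129 + √10573 ≈ 231.83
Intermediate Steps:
N(W, g) = 0 (N(W, g) = 0² = 0)
Z = √10573 ≈ 102.83
(N(-157, 76) - f(-13, 185)) + Z = (0 - 1*(-129)) + √10573 = (0 + 129) + √10573 = 129 + √10573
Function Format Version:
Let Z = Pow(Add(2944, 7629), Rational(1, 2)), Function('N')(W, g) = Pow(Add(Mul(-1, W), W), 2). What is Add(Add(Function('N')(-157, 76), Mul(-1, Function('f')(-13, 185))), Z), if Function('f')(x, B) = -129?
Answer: Add(129, Pow(10573, Rational(1, 2))) ≈ 231.83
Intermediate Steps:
Function('N')(W, g) = 0 (Function('N')(W, g) = Pow(0, 2) = 0)
Z = Pow(10573, Rational(1, 2)) ≈ 102.83
Add(Add(Function('N')(-157, 76), Mul(-1, Function('f')(-13, 185))), Z) = Add(Add(0, Mul(-1, -129)), Pow(10573, Rational(1, 2))) = Add(Add(0, 129), Pow(10573, Rational(1, 2))) = Add(129, Pow(10573, Rational(1, 2)))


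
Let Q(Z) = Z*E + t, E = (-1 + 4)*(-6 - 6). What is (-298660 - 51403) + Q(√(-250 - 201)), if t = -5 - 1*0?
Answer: -350068 - 36*I*√451 ≈ -3.5007e+5 - 764.52*I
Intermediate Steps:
E = -36 (E = 3*(-12) = -36)
t = -5 (t = -5 + 0 = -5)
Q(Z) = -5 - 36*Z (Q(Z) = Z*(-36) - 5 = -36*Z - 5 = -5 - 36*Z)
(-298660 - 51403) + Q(√(-250 - 201)) = (-298660 - 51403) + (-5 - 36*√(-250 - 201)) = -350063 + (-5 - 36*I*√451) = -350068 - 36*I*√451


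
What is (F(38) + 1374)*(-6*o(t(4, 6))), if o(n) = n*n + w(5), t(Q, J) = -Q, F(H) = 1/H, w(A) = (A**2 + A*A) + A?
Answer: -11121369/19 ≈ -5.8534e+5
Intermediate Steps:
w(A) = A + 2*A**2 (w(A) = (A**2 + A**2) + A = 2*A**2 + A = A + 2*A**2)
o(n) = 55 + n**2 (o(n) = n*n + 5*(1 + 2*5) = n**2 + 5*(1 + 10) = n**2 + 5*11 = n**2 + 55 = 55 + n**2)
(F(38) + 1374)*(-6*o(t(4, 6))) = (1/38 + 1374)*(-6*(55 + (-1*4)**2)) = (1/38 + 1374)*(-6*(55 + (-4)**2)) = 52213*(-6*(55 + 16))/38 = 52213*(-6*71)/38 = (52213/38)*(-426) = -11121369/19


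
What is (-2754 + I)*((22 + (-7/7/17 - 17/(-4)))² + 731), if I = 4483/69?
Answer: -405232406005/106352 ≈ -3.8103e+6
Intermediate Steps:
I = 4483/69 (I = 4483*(1/69) = 4483/69 ≈ 64.971)
(-2754 + I)*((22 + (-7/7/17 - 17/(-4)))² + 731) = (-2754 + 4483/69)*((22 + (-7/7/17 - 17/(-4)))² + 731) = -185543*((22 + (-7*⅐*(1/17) - 17*(-¼)))² + 731)/69 = -185543*((22 + (-1*1/17 + 17/4))² + 731)/69 = -185543*((22 + (-1/17 + 17/4))² + 731)/69 = -185543*((22 + 285/68)² + 731)/69 = -185543*((1781/68)² + 731)/69 = -185543*(3171961/4624 + 731)/69 = -185543/69*6552105/4624 = -405232406005/106352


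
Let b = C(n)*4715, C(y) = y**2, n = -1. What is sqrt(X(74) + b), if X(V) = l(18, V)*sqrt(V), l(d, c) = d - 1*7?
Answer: sqrt(4715 + 11*sqrt(74)) ≈ 69.351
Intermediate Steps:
b = 4715 (b = (-1)**2*4715 = 1*4715 = 4715)
l(d, c) = -7 + d (l(d, c) = d - 7 = -7 + d)
X(V) = 11*sqrt(V) (X(V) = (-7 + 18)*sqrt(V) = 11*sqrt(V))
sqrt(X(74) + b) = sqrt(11*sqrt(74) + 4715) = sqrt(4715 + 11*sqrt(74))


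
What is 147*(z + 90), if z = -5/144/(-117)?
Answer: 74299925/5616 ≈ 13230.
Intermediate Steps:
z = 5/16848 (z = -5*1/144*(-1/117) = -5/144*(-1/117) = 5/16848 ≈ 0.00029677)
147*(z + 90) = 147*(5/16848 + 90) = 147*(1516325/16848) = 74299925/5616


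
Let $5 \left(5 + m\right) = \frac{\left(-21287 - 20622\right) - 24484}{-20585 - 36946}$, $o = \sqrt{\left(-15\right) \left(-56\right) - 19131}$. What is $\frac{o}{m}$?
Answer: $- \frac{95885 i \sqrt{18291}}{457294} \approx - 28.358 i$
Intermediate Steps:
$o = i \sqrt{18291}$ ($o = \sqrt{840 - 19131} = \sqrt{-18291} = i \sqrt{18291} \approx 135.24 i$)
$m = - \frac{457294}{95885}$ ($m = -5 + \frac{\left(\left(-21287 - 20622\right) - 24484\right) \frac{1}{-20585 - 36946}}{5} = -5 + \frac{\left(-41909 - 24484\right) \frac{1}{-57531}}{5} = -5 + \frac{\left(-66393\right) \left(- \frac{1}{57531}\right)}{5} = -5 + \frac{1}{5} \cdot \frac{22131}{19177} = -5 + \frac{22131}{95885} = - \frac{457294}{95885} \approx -4.7692$)
$\frac{o}{m} = \frac{i \sqrt{18291}}{- \frac{457294}{95885}} = i \sqrt{18291} \left(- \frac{95885}{457294}\right) = - \frac{95885 i \sqrt{18291}}{457294}$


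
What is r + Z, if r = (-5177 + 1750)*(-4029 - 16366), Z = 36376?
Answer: 69930041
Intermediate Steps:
r = 69893665 (r = -3427*(-20395) = 69893665)
r + Z = 69893665 + 36376 = 69930041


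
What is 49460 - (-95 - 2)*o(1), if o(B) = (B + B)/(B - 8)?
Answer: 346026/7 ≈ 49432.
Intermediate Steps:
o(B) = 2*B/(-8 + B) (o(B) = (2*B)/(-8 + B) = 2*B/(-8 + B))
49460 - (-95 - 2)*o(1) = 49460 - (-95 - 2)*2*1/(-8 + 1) = 49460 - (-97)*2*1/(-7) = 49460 - (-97)*2*1*(-⅐) = 49460 - (-97)*(-2)/7 = 49460 - 1*194/7 = 49460 - 194/7 = 346026/7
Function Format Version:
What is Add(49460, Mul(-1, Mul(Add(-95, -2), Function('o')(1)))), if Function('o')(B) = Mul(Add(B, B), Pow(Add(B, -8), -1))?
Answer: Rational(346026, 7) ≈ 49432.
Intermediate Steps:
Function('o')(B) = Mul(2, B, Pow(Add(-8, B), -1)) (Function('o')(B) = Mul(Mul(2, B), Pow(Add(-8, B), -1)) = Mul(2, B, Pow(Add(-8, B), -1)))
Add(49460, Mul(-1, Mul(Add(-95, -2), Function('o')(1)))) = Add(49460, Mul(-1, Mul(Add(-95, -2), Mul(2, 1, Pow(Add(-8, 1), -1))))) = Add(49460, Mul(-1, Mul(-97, Mul(2, 1, Pow(-7, -1))))) = Add(49460, Mul(-1, Mul(-97, Mul(2, 1, Rational(-1, 7))))) = Add(49460, Mul(-1, Mul(-97, Rational(-2, 7)))) = Add(49460, Mul(-1, Rational(194, 7))) = Add(49460, Rational(-194, 7)) = Rational(346026, 7)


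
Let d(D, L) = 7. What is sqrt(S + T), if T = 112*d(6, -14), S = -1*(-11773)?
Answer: sqrt(12557) ≈ 112.06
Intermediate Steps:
S = 11773
T = 784 (T = 112*7 = 784)
sqrt(S + T) = sqrt(11773 + 784) = sqrt(12557)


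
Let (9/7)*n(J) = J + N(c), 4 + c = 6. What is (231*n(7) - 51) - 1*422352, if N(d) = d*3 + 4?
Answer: -1258046/3 ≈ -4.1935e+5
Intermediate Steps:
c = 2 (c = -4 + 6 = 2)
N(d) = 4 + 3*d (N(d) = 3*d + 4 = 4 + 3*d)
n(J) = 70/9 + 7*J/9 (n(J) = 7*(J + (4 + 3*2))/9 = 7*(J + (4 + 6))/9 = 7*(J + 10)/9 = 7*(10 + J)/9 = 70/9 + 7*J/9)
(231*n(7) - 51) - 1*422352 = (231*(70/9 + (7/9)*7) - 51) - 1*422352 = (231*(70/9 + 49/9) - 51) - 422352 = (231*(119/9) - 51) - 422352 = (9163/3 - 51) - 422352 = 9010/3 - 422352 = -1258046/3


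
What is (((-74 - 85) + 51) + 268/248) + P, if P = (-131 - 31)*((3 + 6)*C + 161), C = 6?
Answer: -2166089/62 ≈ -34937.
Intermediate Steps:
P = -34830 (P = (-131 - 31)*((3 + 6)*6 + 161) = -162*(9*6 + 161) = -162*(54 + 161) = -162*215 = -34830)
(((-74 - 85) + 51) + 268/248) + P = (((-74 - 85) + 51) + 268/248) - 34830 = ((-159 + 51) + 268*(1/248)) - 34830 = (-108 + 67/62) - 34830 = -6629/62 - 34830 = -2166089/62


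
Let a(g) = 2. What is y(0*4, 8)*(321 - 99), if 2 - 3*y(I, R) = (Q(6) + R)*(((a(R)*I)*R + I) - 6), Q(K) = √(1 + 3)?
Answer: 4588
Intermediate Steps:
Q(K) = 2 (Q(K) = √4 = 2)
y(I, R) = ⅔ - (2 + R)*(-6 + I + 2*I*R)/3 (y(I, R) = ⅔ - (2 + R)*(((2*I)*R + I) - 6)/3 = ⅔ - (2 + R)*((2*I*R + I) - 6)/3 = ⅔ - (2 + R)*((I + 2*I*R) - 6)/3 = ⅔ - (2 + R)*(-6 + I + 2*I*R)/3)
y(0*4, 8)*(321 - 99) = (14/3 + 2*8 - 0*4 - 5/3*0*4*8 - ⅔*0*4*8²)*(321 - 99) = (14/3 + 16 - ⅔*0 - 5/3*0*8 - ⅔*0*64)*222 = (14/3 + 16 + 0 + 0 + 0)*222 = (62/3)*222 = 4588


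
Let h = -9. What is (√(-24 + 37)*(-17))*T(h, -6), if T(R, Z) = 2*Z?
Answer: 204*√13 ≈ 735.53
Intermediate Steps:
(√(-24 + 37)*(-17))*T(h, -6) = (√(-24 + 37)*(-17))*(2*(-6)) = (√13*(-17))*(-12) = -17*√13*(-12) = 204*√13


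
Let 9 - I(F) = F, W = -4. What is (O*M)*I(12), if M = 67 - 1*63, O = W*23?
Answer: 1104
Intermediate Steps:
I(F) = 9 - F
O = -92 (O = -4*23 = -92)
M = 4 (M = 67 - 63 = 4)
(O*M)*I(12) = (-92*4)*(9 - 1*12) = -368*(9 - 12) = -368*(-3) = 1104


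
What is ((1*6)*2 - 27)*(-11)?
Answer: 165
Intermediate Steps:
((1*6)*2 - 27)*(-11) = (6*2 - 27)*(-11) = (12 - 27)*(-11) = -15*(-11) = 165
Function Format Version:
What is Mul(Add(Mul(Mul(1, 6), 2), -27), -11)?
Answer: 165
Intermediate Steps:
Mul(Add(Mul(Mul(1, 6), 2), -27), -11) = Mul(Add(Mul(6, 2), -27), -11) = Mul(Add(12, -27), -11) = Mul(-15, -11) = 165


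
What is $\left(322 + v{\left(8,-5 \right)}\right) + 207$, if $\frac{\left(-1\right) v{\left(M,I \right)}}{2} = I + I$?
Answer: $549$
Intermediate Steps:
$v{\left(M,I \right)} = - 4 I$ ($v{\left(M,I \right)} = - 2 \left(I + I\right) = - 2 \cdot 2 I = - 4 I$)
$\left(322 + v{\left(8,-5 \right)}\right) + 207 = \left(322 - -20\right) + 207 = \left(322 + 20\right) + 207 = 342 + 207 = 549$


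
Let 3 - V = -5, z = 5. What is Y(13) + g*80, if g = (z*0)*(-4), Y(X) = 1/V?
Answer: 1/8 ≈ 0.12500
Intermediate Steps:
V = 8 (V = 3 - 1*(-5) = 3 + 5 = 8)
Y(X) = 1/8
g = 0 (g = (5*0)*(-4) = 0*(-4) = 0)
Y(13) + g*80 = 1/8 + 0*80 = 1/8 + 0 = 1/8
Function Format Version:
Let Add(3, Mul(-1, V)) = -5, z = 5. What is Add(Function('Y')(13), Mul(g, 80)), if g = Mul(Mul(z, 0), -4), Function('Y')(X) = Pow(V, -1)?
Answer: Rational(1, 8) ≈ 0.12500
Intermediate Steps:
V = 8 (V = Add(3, Mul(-1, -5)) = Add(3, 5) = 8)
Function('Y')(X) = Rational(1, 8) (Function('Y')(X) = Pow(8, -1) = Rational(1, 8))
g = 0 (g = Mul(Mul(5, 0), -4) = Mul(0, -4) = 0)
Add(Function('Y')(13), Mul(g, 80)) = Add(Rational(1, 8), Mul(0, 80)) = Add(Rational(1, 8), 0) = Rational(1, 8)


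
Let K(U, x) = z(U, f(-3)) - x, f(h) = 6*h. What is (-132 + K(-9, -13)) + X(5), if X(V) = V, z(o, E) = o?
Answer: -123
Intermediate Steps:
K(U, x) = U - x
(-132 + K(-9, -13)) + X(5) = (-132 + (-9 - 1*(-13))) + 5 = (-132 + (-9 + 13)) + 5 = (-132 + 4) + 5 = -128 + 5 = -123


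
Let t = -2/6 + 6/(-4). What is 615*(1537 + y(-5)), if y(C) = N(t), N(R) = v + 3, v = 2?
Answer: 948330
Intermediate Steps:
t = -11/6 (t = -2*⅙ + 6*(-¼) = -⅓ - 3/2 = -11/6 ≈ -1.8333)
N(R) = 5 (N(R) = 2 + 3 = 5)
y(C) = 5
615*(1537 + y(-5)) = 615*(1537 + 5) = 615*1542 = 948330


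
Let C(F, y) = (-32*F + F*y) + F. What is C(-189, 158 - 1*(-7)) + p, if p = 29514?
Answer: 4188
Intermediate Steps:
C(F, y) = -31*F + F*y
C(-189, 158 - 1*(-7)) + p = -189*(-31 + (158 - 1*(-7))) + 29514 = -189*(-31 + (158 + 7)) + 29514 = -189*(-31 + 165) + 29514 = -189*134 + 29514 = -25326 + 29514 = 4188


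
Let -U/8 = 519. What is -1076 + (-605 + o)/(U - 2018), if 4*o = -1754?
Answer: -13275753/12340 ≈ -1075.8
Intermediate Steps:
o = -877/2 (o = (¼)*(-1754) = -877/2 ≈ -438.50)
U = -4152 (U = -8*519 = -4152)
-1076 + (-605 + o)/(U - 2018) = -1076 + (-605 - 877/2)/(-4152 - 2018) = -1076 - 2087/2/(-6170) = -1076 - 2087/2*(-1/6170) = -1076 + 2087/12340 = -13275753/12340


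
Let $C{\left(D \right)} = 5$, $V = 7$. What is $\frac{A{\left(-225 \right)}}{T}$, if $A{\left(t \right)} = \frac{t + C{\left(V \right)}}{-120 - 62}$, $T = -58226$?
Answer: $- \frac{55}{2649283} \approx -2.076 \cdot 10^{-5}$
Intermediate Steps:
$A{\left(t \right)} = - \frac{5}{182} - \frac{t}{182}$ ($A{\left(t \right)} = \frac{t + 5}{-120 - 62} = \frac{5 + t}{-182} = \left(5 + t\right) \left(- \frac{1}{182}\right) = - \frac{5}{182} - \frac{t}{182}$)
$\frac{A{\left(-225 \right)}}{T} = \frac{- \frac{5}{182} - - \frac{225}{182}}{-58226} = \left(- \frac{5}{182} + \frac{225}{182}\right) \left(- \frac{1}{58226}\right) = \frac{110}{91} \left(- \frac{1}{58226}\right) = - \frac{55}{2649283}$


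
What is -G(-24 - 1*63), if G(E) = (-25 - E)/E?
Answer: 62/87 ≈ 0.71264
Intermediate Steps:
G(E) = (-25 - E)/E
-G(-24 - 1*63) = -(-25 - (-24 - 1*63))/(-24 - 1*63) = -(-25 - (-24 - 63))/(-24 - 63) = -(-25 - 1*(-87))/(-87) = -(-1)*(-25 + 87)/87 = -(-1)*62/87 = -1*(-62/87) = 62/87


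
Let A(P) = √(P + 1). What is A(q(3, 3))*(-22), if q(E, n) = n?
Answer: -44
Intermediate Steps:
A(P) = √(1 + P)
A(q(3, 3))*(-22) = √(1 + 3)*(-22) = √4*(-22) = 2*(-22) = -44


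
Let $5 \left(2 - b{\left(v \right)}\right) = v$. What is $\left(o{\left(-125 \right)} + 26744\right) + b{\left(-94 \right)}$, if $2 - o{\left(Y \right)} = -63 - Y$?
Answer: $\frac{133524}{5} \approx 26705.0$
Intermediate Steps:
$o{\left(Y \right)} = 65 + Y$ ($o{\left(Y \right)} = 2 - \left(-63 - Y\right) = 2 + \left(63 + Y\right) = 65 + Y$)
$b{\left(v \right)} = 2 - \frac{v}{5}$
$\left(o{\left(-125 \right)} + 26744\right) + b{\left(-94 \right)} = \left(\left(65 - 125\right) + 26744\right) + \left(2 - - \frac{94}{5}\right) = \left(-60 + 26744\right) + \left(2 + \frac{94}{5}\right) = 26684 + \frac{104}{5} = \frac{133524}{5}$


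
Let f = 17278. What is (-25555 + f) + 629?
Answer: -7648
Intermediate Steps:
(-25555 + f) + 629 = (-25555 + 17278) + 629 = -8277 + 629 = -7648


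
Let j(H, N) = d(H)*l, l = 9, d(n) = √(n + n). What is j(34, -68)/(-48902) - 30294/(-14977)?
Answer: 1782/881 - 9*√17/24451 ≈ 2.0212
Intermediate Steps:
d(n) = √2*√n (d(n) = √(2*n) = √2*√n)
j(H, N) = 9*√2*√H (j(H, N) = (√2*√H)*9 = 9*√2*√H)
j(34, -68)/(-48902) - 30294/(-14977) = (9*√2*√34)/(-48902) - 30294/(-14977) = (18*√17)*(-1/48902) - 30294*(-1/14977) = -9*√17/24451 + 1782/881 = 1782/881 - 9*√17/24451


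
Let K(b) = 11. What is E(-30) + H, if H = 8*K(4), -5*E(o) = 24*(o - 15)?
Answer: 304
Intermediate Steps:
E(o) = 72 - 24*o/5 (E(o) = -24*(o - 15)/5 = -24*(-15 + o)/5 = -(-360 + 24*o)/5 = 72 - 24*o/5)
H = 88 (H = 8*11 = 88)
E(-30) + H = (72 - 24/5*(-30)) + 88 = (72 + 144) + 88 = 216 + 88 = 304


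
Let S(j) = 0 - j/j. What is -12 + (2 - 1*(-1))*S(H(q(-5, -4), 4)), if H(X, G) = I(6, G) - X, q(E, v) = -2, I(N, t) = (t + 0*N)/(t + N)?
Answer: -15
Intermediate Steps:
I(N, t) = t/(N + t) (I(N, t) = (t + 0)/(N + t) = t/(N + t))
H(X, G) = -X + G/(6 + G) (H(X, G) = G/(6 + G) - X = -X + G/(6 + G))
S(j) = -1 (S(j) = 0 - 1*1 = 0 - 1 = -1)
-12 + (2 - 1*(-1))*S(H(q(-5, -4), 4)) = -12 + (2 - 1*(-1))*(-1) = -12 + (2 + 1)*(-1) = -12 + 3*(-1) = -12 - 3 = -15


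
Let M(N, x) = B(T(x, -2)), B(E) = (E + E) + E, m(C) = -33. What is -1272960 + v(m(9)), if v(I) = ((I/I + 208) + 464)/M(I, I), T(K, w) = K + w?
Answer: -133661473/105 ≈ -1.2730e+6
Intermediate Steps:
B(E) = 3*E (B(E) = 2*E + E = 3*E)
M(N, x) = -6 + 3*x (M(N, x) = 3*(x - 2) = 3*(-2 + x) = -6 + 3*x)
v(I) = 673/(-6 + 3*I) (v(I) = ((I/I + 208) + 464)/(-6 + 3*I) = ((1 + 208) + 464)/(-6 + 3*I) = (209 + 464)/(-6 + 3*I) = 673/(-6 + 3*I))
-1272960 + v(m(9)) = -1272960 + 673/(3*(-2 - 33)) = -1272960 + (673/3)/(-35) = -1272960 + (673/3)*(-1/35) = -1272960 - 673/105 = -133661473/105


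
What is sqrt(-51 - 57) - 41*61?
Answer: -2501 + 6*I*sqrt(3) ≈ -2501.0 + 10.392*I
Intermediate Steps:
sqrt(-51 - 57) - 41*61 = sqrt(-108) - 2501 = 6*I*sqrt(3) - 2501 = -2501 + 6*I*sqrt(3)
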